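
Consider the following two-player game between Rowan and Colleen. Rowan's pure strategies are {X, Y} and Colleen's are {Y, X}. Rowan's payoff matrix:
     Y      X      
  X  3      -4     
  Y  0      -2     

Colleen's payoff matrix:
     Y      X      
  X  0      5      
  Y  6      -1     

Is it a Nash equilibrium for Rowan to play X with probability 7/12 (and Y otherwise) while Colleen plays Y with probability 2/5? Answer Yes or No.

Yes

Check Colleen's indifference given Rowan's mix p = 7/12:
  payoff from Y = 5/2; payoff from X = 5/2 — equal.
Check Rowan's indifference given Colleen's mix q = 2/5:
  payoff from X = -6/5; payoff from Y = -6/5 — equal.
Both players are indifferent, so neither can profitably deviate.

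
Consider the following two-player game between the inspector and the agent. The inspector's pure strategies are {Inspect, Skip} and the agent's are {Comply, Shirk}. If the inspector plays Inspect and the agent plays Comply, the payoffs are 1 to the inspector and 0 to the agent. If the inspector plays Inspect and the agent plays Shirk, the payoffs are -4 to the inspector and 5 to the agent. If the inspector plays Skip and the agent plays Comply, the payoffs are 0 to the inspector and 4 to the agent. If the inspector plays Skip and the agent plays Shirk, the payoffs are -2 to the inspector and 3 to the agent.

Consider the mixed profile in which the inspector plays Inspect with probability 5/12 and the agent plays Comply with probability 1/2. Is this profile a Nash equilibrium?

No

Given the inspector's mix p = 5/12, the agent's payoff from Comply is 7/3 but from Shirk is 23/6. The agent strictly prefers Shirk, so the agent would not mix.
So the proposed profile is not a Nash equilibrium.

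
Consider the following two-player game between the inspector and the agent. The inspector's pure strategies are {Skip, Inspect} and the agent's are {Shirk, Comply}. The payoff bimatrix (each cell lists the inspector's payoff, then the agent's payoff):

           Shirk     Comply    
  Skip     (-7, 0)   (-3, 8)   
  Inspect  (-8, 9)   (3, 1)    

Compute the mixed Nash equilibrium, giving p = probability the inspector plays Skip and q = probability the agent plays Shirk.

p = 1/2, q = 6/7

In a mixed equilibrium the agent is indifferent between Shirk and Comply; this condition fixes p.
  the agent's payoff to Shirk: p·0 + (1−p)·9 = -9p + 9
  the agent's payoff to Comply: p·8 + (1−p)·1 = 7p + 1
  -9p + 9 = 7p + 1  ⇒  -16p = -8  ⇒  p = 1/2.
For the inspector to be willing to mix, the inspector must be indifferent between Skip and Inspect, which pins down the agent's mix.
  the inspector's expected payoff from Skip: q·(-7) + (1−q)·(-3) = -4q - 3
  the inspector's expected payoff from Inspect: q·(-8) + (1−q)·3 = -11q + 3
  -4q - 3 = -11q + 3  ⇒  7q = 6  ⇒  q = 6/7.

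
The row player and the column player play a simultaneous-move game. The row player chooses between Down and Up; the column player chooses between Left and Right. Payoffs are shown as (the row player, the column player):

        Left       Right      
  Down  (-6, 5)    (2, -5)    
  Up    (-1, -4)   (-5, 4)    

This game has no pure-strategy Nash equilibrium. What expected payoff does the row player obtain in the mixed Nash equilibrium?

-8/3

For the row player to be willing to mix, the row player must be indifferent between Down and Up, which pins down the column player's mix.
  the row player's payoff to Down: q·(-6) + (1−q)·2 = -8q + 2
  the row player's payoff to Up: q·(-1) + (1−q)·(-5) = 4q - 5
  -8q + 2 = 4q - 5  ⇒  -12q = -7  ⇒  q = 7/12.
At equilibrium the row player is indifferent across rows, so the row player's payoff equals the payoff from Down: (7/12)·(-6) + (5/12)·2 = -8/3.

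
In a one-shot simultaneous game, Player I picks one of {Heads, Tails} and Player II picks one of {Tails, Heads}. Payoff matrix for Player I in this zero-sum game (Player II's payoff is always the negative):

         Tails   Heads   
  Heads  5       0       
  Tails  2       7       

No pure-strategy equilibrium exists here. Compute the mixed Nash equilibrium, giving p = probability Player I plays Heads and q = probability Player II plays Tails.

Player II's indifference between Tails and Heads determines Player I's mixing probability p:
  Player II's payoff from Tails: p·(-5) + (1−p)·(-2) = -3p - 2
  Player II's payoff from Heads: p·0 + (1−p)·(-7) = 7p - 7
  -3p - 2 = 7p - 7  ⇒  -10p = -5  ⇒  p = 1/2.
Player I's indifference between Heads and Tails determines Player II's mixing probability q:
  Player I's payoff to Heads: q·5 + (1−q)·0 = 5q
  Player I's payoff to Tails: q·2 + (1−q)·7 = -5q + 7
  5q = -5q + 7  ⇒  10q = 7  ⇒  q = 7/10.

p = 1/2, q = 7/10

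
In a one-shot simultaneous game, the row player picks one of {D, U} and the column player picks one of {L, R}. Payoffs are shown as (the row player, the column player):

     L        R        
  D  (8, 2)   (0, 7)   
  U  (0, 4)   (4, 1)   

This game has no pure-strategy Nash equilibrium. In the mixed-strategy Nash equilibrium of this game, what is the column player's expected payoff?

The column player's indifference between L and R determines the row player's mixing probability p:
  the column player's payoff to L: p·2 + (1−p)·4 = -2p + 4
  the column player's payoff to R: p·7 + (1−p)·1 = 6p + 1
  -2p + 4 = 6p + 1  ⇒  -8p = -3  ⇒  p = 3/8.
At equilibrium the column player is indifferent across columns, so the column player's payoff equals the payoff from L: (3/8)·2 + (5/8)·4 = 13/4.

13/4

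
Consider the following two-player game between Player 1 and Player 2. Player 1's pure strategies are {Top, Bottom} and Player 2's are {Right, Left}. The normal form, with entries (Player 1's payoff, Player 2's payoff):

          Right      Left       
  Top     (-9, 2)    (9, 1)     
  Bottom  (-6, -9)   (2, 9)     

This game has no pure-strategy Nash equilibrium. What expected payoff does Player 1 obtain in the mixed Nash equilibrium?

Set Player 1's expected payoff from Top equal to that from Bottom:
  Player 1's payoff to Top: q·(-9) + (1−q)·9 = -18q + 9
  Player 1's payoff to Bottom: q·(-6) + (1−q)·2 = -8q + 2
  -18q + 9 = -8q + 2  ⇒  -10q = -7  ⇒  q = 7/10.
At equilibrium Player 1 is indifferent across rows, so Player 1's payoff equals the payoff from Top: (7/10)·(-9) + (3/10)·9 = -18/5.

-18/5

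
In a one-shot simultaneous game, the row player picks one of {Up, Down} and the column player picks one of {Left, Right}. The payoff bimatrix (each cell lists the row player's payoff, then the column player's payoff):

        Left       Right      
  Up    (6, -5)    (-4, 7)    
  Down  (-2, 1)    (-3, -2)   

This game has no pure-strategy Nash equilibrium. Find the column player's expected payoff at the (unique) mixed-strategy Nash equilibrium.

-1/5

Set the column player's expected payoff from Left equal to that from Right:
  the column player's expected payoff from Left: p·(-5) + (1−p)·1 = -6p + 1
  the column player's expected payoff from Right: p·7 + (1−p)·(-2) = 9p - 2
  -6p + 1 = 9p - 2  ⇒  -15p = -3  ⇒  p = 1/5.
At equilibrium the column player is indifferent across columns, so the column player's payoff equals the payoff from Left: (1/5)·(-5) + (4/5)·1 = -1/5.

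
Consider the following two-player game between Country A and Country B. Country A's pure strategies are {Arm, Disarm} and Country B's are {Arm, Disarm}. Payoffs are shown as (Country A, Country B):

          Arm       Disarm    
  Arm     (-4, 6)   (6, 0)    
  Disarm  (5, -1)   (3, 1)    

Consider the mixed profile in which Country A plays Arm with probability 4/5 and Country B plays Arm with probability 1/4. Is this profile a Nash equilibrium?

Given Country A's mix p = 4/5, Country B's payoff from Arm is 23/5 but from Disarm is 1/5. Country B strictly prefers Arm, so Country B would not mix.
So the proposed profile is not a Nash equilibrium.

No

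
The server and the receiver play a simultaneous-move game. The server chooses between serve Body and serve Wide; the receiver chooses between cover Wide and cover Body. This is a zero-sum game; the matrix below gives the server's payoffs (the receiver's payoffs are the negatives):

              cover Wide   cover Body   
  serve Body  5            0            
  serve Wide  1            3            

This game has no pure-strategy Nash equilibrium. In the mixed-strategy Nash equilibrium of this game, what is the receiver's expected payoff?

In a mixed equilibrium the receiver is indifferent between cover Wide and cover Body; this condition fixes p.
  the receiver's payoff from cover Wide: p·(-5) + (1−p)·(-1) = -4p - 1
  the receiver's payoff from cover Body: p·0 + (1−p)·(-3) = 3p - 3
  -4p - 1 = 3p - 3  ⇒  -7p = -2  ⇒  p = 2/7.
At equilibrium the receiver is indifferent across columns, so the receiver's payoff equals the payoff from cover Wide: (2/7)·(-5) + (5/7)·(-1) = -15/7.

-15/7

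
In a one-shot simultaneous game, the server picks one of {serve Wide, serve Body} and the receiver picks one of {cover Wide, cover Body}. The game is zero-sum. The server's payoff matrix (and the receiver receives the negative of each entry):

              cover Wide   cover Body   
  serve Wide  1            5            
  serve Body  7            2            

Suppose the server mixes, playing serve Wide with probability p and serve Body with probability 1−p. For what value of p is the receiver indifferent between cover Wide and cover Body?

p = 5/9

For the receiver to be willing to mix, the receiver must be indifferent between cover Wide and cover Body, which pins down the server's mix.
  the receiver's expected payoff from cover Wide: p·(-1) + (1−p)·(-7) = 6p - 7
  the receiver's expected payoff from cover Body: p·(-5) + (1−p)·(-2) = -3p - 2
  6p - 7 = -3p - 2  ⇒  9p = 5  ⇒  p = 5/9.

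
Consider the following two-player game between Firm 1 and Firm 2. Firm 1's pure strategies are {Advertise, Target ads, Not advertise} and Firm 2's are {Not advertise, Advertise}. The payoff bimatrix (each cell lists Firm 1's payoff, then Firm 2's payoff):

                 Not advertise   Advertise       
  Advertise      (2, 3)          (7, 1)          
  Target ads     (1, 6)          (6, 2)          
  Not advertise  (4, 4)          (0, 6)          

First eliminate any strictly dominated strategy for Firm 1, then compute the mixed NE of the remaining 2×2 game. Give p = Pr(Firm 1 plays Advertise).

p = 1/2

Firm 1's strategy Target ads is strictly dominated by Advertise: 2 > 1 and 7 > 6. Eliminate Target ads.
Firm 1's mix must leave Firm 2 indifferent between Not advertise and Advertise.
  Firm 2's expected payoff from Not advertise: p·3 + (1−p)·4 = -p + 4
  Firm 2's expected payoff from Advertise: p·1 + (1−p)·6 = -5p + 6
  -p + 4 = -5p + 6  ⇒  4p = 2  ⇒  p = 1/2.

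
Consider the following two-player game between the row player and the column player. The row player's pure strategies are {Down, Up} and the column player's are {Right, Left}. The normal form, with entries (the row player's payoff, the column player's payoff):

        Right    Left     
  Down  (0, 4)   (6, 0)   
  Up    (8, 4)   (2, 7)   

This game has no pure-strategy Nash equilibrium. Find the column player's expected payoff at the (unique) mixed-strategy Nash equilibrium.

4

The row player's mix must leave the column player indifferent between Right and Left.
  the column player's payoff to Right: p·4 + (1−p)·4 = 4
  the column player's payoff to Left: p·0 + (1−p)·7 = -7p + 7
  4 = -7p + 7  ⇒  7p = 3  ⇒  p = 3/7.
At equilibrium the column player is indifferent across columns, so the column player's payoff equals the payoff from Right: (3/7)·4 + (4/7)·4 = 4.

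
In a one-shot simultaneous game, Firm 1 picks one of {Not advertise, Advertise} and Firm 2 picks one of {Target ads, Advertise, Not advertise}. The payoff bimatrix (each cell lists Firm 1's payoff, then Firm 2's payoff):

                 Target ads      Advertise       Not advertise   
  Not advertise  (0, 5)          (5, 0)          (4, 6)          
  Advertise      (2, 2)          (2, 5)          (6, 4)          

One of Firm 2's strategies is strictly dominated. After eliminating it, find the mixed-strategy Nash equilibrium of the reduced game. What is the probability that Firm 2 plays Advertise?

Firm 2's strategy Target ads is strictly dominated by Not advertise: 6 > 5 and 4 > 2. Eliminate Target ads.
Set Firm 1's expected payoff from Not advertise equal to that from Advertise:
  Firm 1's payoff to Not advertise: q·5 + (1−q)·4 = q + 4
  Firm 1's payoff to Advertise: q·2 + (1−q)·6 = -4q + 6
  q + 4 = -4q + 6  ⇒  5q = 2  ⇒  q = 2/5.

q = 2/5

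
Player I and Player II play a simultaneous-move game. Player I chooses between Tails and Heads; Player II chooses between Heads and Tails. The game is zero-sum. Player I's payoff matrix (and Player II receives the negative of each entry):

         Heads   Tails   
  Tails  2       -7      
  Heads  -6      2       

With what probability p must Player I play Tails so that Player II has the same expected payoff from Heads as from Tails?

Player II's indifference between Heads and Tails determines Player I's mixing probability p:
  Player II's payoff from Heads: p·(-2) + (1−p)·6 = -8p + 6
  Player II's payoff from Tails: p·7 + (1−p)·(-2) = 9p - 2
  -8p + 6 = 9p - 2  ⇒  -17p = -8  ⇒  p = 8/17.

p = 8/17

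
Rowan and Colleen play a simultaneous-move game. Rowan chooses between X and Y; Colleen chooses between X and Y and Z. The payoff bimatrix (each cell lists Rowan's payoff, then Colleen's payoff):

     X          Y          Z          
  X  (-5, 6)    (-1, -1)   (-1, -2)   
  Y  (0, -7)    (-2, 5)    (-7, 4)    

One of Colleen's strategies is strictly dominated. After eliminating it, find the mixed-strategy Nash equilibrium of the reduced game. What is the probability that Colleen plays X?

Colleen's strategy Z is strictly dominated by Y: -1 > -2 and 5 > 4. Eliminate Z.
For Rowan to be willing to mix, Rowan must be indifferent between X and Y, which pins down Colleen's mix.
  Rowan's payoff to X: q·(-5) + (1−q)·(-1) = -4q - 1
  Rowan's payoff to Y: q·0 + (1−q)·(-2) = 2q - 2
  -4q - 1 = 2q - 2  ⇒  -6q = -1  ⇒  q = 1/6.

q = 1/6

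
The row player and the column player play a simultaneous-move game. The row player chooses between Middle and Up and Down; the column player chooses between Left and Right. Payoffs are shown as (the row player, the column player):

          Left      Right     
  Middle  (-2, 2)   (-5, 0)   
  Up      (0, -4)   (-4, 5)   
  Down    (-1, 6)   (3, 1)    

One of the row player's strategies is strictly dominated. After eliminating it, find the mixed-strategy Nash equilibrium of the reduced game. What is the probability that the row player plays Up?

p = 5/14

The row player's strategy Middle is strictly dominated by Up: 0 > -2 and -4 > -5. Eliminate Middle.
For the column player to be willing to mix, the column player must be indifferent between Left and Right, which pins down the row player's mix.
  the column player's payoff from Left: p·(-4) + (1−p)·6 = -10p + 6
  the column player's payoff from Right: p·5 + (1−p)·1 = 4p + 1
  -10p + 6 = 4p + 1  ⇒  -14p = -5  ⇒  p = 5/14.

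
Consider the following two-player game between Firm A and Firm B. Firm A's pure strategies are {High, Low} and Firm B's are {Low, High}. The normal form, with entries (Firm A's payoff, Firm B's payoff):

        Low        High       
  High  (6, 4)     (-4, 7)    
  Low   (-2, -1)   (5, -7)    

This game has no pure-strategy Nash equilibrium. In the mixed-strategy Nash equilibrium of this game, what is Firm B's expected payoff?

7/3

Firm A's mix must leave Firm B indifferent between Low and High.
  Firm B's payoff from Low: p·4 + (1−p)·(-1) = 5p - 1
  Firm B's payoff from High: p·7 + (1−p)·(-7) = 14p - 7
  5p - 1 = 14p - 7  ⇒  -9p = -6  ⇒  p = 2/3.
At equilibrium Firm B is indifferent across columns, so Firm B's payoff equals the payoff from Low: (2/3)·4 + (1/3)·(-1) = 7/3.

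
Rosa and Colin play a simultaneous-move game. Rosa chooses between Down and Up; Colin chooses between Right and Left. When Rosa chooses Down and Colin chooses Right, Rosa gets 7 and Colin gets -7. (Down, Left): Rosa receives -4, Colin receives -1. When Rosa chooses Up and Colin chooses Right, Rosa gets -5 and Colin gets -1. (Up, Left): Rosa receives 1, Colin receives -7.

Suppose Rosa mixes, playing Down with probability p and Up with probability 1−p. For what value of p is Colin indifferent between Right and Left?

p = 1/2

Colin's indifference between Right and Left determines Rosa's mixing probability p:
  Colin's expected payoff from Right: p·(-7) + (1−p)·(-1) = -6p - 1
  Colin's expected payoff from Left: p·(-1) + (1−p)·(-7) = 6p - 7
  -6p - 1 = 6p - 7  ⇒  -12p = -6  ⇒  p = 1/2.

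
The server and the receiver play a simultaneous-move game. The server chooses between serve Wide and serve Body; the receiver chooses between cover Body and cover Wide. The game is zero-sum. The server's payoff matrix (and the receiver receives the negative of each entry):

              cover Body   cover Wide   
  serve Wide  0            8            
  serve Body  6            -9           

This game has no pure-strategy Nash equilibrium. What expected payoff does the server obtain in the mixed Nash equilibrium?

The receiver's mix must leave the server indifferent between serve Wide and serve Body.
  the server's payoff to serve Wide: q·0 + (1−q)·8 = -8q + 8
  the server's payoff to serve Body: q·6 + (1−q)·(-9) = 15q - 9
  -8q + 8 = 15q - 9  ⇒  -23q = -17  ⇒  q = 17/23.
At equilibrium the server is indifferent across rows, so the server's payoff equals the payoff from serve Wide: (17/23)·0 + (6/23)·8 = 48/23.

48/23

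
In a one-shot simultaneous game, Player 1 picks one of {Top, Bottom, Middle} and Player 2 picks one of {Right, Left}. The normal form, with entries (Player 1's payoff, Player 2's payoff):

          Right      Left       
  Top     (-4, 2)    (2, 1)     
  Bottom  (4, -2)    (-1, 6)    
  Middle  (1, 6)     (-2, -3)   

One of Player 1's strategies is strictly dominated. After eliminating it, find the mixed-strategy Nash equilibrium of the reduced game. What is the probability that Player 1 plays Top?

p = 8/9

Player 1's strategy Middle is strictly dominated by Bottom: 4 > 1 and -1 > -2. Eliminate Middle.
For Player 2 to be willing to mix, Player 2 must be indifferent between Right and Left, which pins down Player 1's mix.
  Player 2's payoff to Right: p·2 + (1−p)·(-2) = 4p - 2
  Player 2's payoff to Left: p·1 + (1−p)·6 = -5p + 6
  4p - 2 = -5p + 6  ⇒  9p = 8  ⇒  p = 8/9.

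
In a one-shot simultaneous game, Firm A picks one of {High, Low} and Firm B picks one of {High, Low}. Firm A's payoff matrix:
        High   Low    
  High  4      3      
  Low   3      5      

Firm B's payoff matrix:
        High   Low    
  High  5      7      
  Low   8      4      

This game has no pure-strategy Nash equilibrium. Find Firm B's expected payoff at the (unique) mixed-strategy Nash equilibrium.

Firm A's mix must leave Firm B indifferent between High and Low.
  Firm B's payoff to High: p·5 + (1−p)·8 = -3p + 8
  Firm B's payoff to Low: p·7 + (1−p)·4 = 3p + 4
  -3p + 8 = 3p + 4  ⇒  -6p = -4  ⇒  p = 2/3.
At equilibrium Firm B is indifferent across columns, so Firm B's payoff equals the payoff from High: (2/3)·5 + (1/3)·8 = 6.

6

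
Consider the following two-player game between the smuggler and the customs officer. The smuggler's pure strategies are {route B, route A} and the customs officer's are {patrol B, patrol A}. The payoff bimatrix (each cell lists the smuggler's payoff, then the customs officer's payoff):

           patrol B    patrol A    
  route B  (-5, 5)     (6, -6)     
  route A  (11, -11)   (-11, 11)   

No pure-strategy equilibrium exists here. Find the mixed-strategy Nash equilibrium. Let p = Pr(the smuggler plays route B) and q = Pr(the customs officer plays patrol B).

Set the customs officer's expected payoff from patrol B equal to that from patrol A:
  the customs officer's expected payoff from patrol B: p·5 + (1−p)·(-11) = 16p - 11
  the customs officer's expected payoff from patrol A: p·(-6) + (1−p)·11 = -17p + 11
  16p - 11 = -17p + 11  ⇒  33p = 22  ⇒  p = 2/3.
Set the smuggler's expected payoff from route B equal to that from route A:
  the smuggler's expected payoff from route B: q·(-5) + (1−q)·6 = -11q + 6
  the smuggler's expected payoff from route A: q·11 + (1−q)·(-11) = 22q - 11
  -11q + 6 = 22q - 11  ⇒  -33q = -17  ⇒  q = 17/33.

p = 2/3, q = 17/33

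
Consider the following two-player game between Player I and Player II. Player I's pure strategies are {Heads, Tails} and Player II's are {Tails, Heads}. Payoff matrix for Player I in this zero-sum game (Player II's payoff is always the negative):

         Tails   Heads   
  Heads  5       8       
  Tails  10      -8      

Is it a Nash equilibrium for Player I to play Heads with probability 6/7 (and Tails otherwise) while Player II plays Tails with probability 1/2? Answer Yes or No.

Given Player II's mix q = 1/2, Player I's payoff from Heads is 13/2 but from Tails is 1. Player I strictly prefers Heads, so Player I would not mix.
So the proposed profile is not a Nash equilibrium.

No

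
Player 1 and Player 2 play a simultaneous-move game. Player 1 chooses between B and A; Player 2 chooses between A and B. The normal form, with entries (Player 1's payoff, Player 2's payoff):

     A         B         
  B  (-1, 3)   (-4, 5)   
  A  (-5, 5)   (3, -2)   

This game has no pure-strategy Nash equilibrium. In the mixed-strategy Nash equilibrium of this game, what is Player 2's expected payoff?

Player 2's indifference between A and B determines Player 1's mixing probability p:
  Player 2's payoff to A: p·3 + (1−p)·5 = -2p + 5
  Player 2's payoff to B: p·5 + (1−p)·(-2) = 7p - 2
  -2p + 5 = 7p - 2  ⇒  -9p = -7  ⇒  p = 7/9.
At equilibrium Player 2 is indifferent across columns, so Player 2's payoff equals the payoff from A: (7/9)·3 + (2/9)·5 = 31/9.

31/9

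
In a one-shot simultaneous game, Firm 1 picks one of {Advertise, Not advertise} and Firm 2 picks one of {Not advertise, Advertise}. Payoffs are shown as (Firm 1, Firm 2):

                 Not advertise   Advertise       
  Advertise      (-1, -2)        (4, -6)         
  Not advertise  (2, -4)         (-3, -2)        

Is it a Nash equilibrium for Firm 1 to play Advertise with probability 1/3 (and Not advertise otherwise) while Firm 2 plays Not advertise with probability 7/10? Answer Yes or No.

Yes

Check Firm 2's indifference given Firm 1's mix p = 1/3:
  payoff from Not advertise = -10/3; payoff from Advertise = -10/3 — equal.
Check Firm 1's indifference given Firm 2's mix q = 7/10:
  payoff from Advertise = 1/2; payoff from Not advertise = 1/2 — equal.
Both players are indifferent, so neither can profitably deviate.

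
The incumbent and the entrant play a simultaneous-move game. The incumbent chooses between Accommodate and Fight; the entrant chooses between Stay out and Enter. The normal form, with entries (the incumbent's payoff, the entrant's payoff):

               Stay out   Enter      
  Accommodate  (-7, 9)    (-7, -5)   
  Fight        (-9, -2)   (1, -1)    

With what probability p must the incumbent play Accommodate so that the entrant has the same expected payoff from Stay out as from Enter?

The incumbent's mix must leave the entrant indifferent between Stay out and Enter.
  the entrant's payoff from Stay out: p·9 + (1−p)·(-2) = 11p - 2
  the entrant's payoff from Enter: p·(-5) + (1−p)·(-1) = -4p - 1
  11p - 2 = -4p - 1  ⇒  15p = 1  ⇒  p = 1/15.

p = 1/15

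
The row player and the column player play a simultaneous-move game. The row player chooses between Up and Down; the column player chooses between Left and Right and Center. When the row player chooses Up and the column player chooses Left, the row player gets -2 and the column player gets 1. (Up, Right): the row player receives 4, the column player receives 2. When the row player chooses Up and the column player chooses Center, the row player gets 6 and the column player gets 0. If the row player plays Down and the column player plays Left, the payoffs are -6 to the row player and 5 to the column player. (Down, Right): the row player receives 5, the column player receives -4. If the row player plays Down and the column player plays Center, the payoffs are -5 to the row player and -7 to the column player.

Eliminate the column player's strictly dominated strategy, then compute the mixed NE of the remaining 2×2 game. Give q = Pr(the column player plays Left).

The column player's strategy Center is strictly dominated by Right: 2 > 0 and -4 > -7. Eliminate Center.
The row player's indifference between Up and Down determines the column player's mixing probability q:
  the row player's expected payoff from Up: q·(-2) + (1−q)·4 = -6q + 4
  the row player's expected payoff from Down: q·(-6) + (1−q)·5 = -11q + 5
  -6q + 4 = -11q + 5  ⇒  5q = 1  ⇒  q = 1/5.

q = 1/5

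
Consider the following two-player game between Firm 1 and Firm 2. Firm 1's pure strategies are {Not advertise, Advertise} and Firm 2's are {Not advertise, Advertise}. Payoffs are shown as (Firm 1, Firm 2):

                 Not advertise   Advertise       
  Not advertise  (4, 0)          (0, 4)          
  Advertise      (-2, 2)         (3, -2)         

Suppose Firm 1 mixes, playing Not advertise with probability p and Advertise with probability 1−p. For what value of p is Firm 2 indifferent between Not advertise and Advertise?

p = 1/2

Set Firm 2's expected payoff from Not advertise equal to that from Advertise:
  Firm 2's payoff from Not advertise: p·0 + (1−p)·2 = -2p + 2
  Firm 2's payoff from Advertise: p·4 + (1−p)·(-2) = 6p - 2
  -2p + 2 = 6p - 2  ⇒  -8p = -4  ⇒  p = 1/2.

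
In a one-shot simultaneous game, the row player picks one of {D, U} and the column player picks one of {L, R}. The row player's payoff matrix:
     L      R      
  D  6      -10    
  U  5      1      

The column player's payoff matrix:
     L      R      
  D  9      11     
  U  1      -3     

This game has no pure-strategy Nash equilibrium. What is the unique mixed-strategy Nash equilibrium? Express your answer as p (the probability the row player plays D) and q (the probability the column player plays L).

p = 2/3, q = 11/12

Set the column player's expected payoff from L equal to that from R:
  the column player's payoff from L: p·9 + (1−p)·1 = 8p + 1
  the column player's payoff from R: p·11 + (1−p)·(-3) = 14p - 3
  8p + 1 = 14p - 3  ⇒  -6p = -4  ⇒  p = 2/3.
In a mixed equilibrium the row player is indifferent between D and U; this condition fixes q.
  the row player's payoff to D: q·6 + (1−q)·(-10) = 16q - 10
  the row player's payoff to U: q·5 + (1−q)·1 = 4q + 1
  16q - 10 = 4q + 1  ⇒  12q = 11  ⇒  q = 11/12.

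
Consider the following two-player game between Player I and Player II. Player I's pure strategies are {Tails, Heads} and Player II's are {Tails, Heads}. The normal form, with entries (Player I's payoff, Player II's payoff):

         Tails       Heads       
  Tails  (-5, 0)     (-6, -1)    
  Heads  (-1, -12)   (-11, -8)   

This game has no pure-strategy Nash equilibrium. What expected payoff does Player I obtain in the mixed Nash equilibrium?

Player II's mix must leave Player I indifferent between Tails and Heads.
  Player I's expected payoff from Tails: q·(-5) + (1−q)·(-6) = q - 6
  Player I's expected payoff from Heads: q·(-1) + (1−q)·(-11) = 10q - 11
  q - 6 = 10q - 11  ⇒  -9q = -5  ⇒  q = 5/9.
At equilibrium Player I is indifferent across rows, so Player I's payoff equals the payoff from Tails: (5/9)·(-5) + (4/9)·(-6) = -49/9.

-49/9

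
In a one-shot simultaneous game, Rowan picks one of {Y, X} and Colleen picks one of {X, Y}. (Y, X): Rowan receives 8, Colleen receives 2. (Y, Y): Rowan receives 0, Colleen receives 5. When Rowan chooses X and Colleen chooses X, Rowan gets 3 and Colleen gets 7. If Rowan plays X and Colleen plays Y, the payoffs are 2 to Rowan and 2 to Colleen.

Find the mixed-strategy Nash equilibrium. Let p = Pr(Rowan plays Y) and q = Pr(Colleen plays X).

Rowan's mix must leave Colleen indifferent between X and Y.
  Colleen's expected payoff from X: p·2 + (1−p)·7 = -5p + 7
  Colleen's expected payoff from Y: p·5 + (1−p)·2 = 3p + 2
  -5p + 7 = 3p + 2  ⇒  -8p = -5  ⇒  p = 5/8.
For Rowan to be willing to mix, Rowan must be indifferent between Y and X, which pins down Colleen's mix.
  Rowan's payoff to Y: q·8 + (1−q)·0 = 8q
  Rowan's payoff to X: q·3 + (1−q)·2 = q + 2
  8q = q + 2  ⇒  7q = 2  ⇒  q = 2/7.

p = 5/8, q = 2/7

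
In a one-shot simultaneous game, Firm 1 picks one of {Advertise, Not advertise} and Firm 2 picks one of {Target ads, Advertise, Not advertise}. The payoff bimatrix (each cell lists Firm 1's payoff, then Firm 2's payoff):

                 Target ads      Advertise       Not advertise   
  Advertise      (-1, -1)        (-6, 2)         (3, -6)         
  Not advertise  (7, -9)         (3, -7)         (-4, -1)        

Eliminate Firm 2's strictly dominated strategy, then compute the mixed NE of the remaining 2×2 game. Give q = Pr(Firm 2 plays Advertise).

q = 7/16

Firm 2's strategy Target ads is strictly dominated by Advertise: 2 > -1 and -7 > -9. Eliminate Target ads.
For Firm 1 to be willing to mix, Firm 1 must be indifferent between Advertise and Not advertise, which pins down Firm 2's mix.
  Firm 1's expected payoff from Advertise: q·(-6) + (1−q)·3 = -9q + 3
  Firm 1's expected payoff from Not advertise: q·3 + (1−q)·(-4) = 7q - 4
  -9q + 3 = 7q - 4  ⇒  -16q = -7  ⇒  q = 7/16.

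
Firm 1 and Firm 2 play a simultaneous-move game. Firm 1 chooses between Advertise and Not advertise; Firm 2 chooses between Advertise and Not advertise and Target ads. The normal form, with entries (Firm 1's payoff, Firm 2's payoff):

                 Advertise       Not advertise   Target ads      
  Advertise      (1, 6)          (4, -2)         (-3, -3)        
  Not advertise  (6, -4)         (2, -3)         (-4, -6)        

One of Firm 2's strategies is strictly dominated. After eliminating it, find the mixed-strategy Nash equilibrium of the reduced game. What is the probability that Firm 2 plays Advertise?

q = 2/7

Firm 2's strategy Target ads is strictly dominated by Not advertise: -2 > -3 and -3 > -6. Eliminate Target ads.
Firm 1's indifference between Advertise and Not advertise determines Firm 2's mixing probability q:
  Firm 1's payoff from Advertise: q·1 + (1−q)·4 = -3q + 4
  Firm 1's payoff from Not advertise: q·6 + (1−q)·2 = 4q + 2
  -3q + 4 = 4q + 2  ⇒  -7q = -2  ⇒  q = 2/7.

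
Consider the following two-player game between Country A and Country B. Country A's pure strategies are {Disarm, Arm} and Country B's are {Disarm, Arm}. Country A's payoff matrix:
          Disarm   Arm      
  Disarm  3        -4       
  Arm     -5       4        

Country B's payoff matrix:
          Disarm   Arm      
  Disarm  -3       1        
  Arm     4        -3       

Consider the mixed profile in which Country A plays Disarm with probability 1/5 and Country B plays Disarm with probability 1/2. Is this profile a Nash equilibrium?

Given Country A's mix p = 1/5, Country B's payoff from Disarm is 13/5 but from Arm is -11/5. Country B strictly prefers Disarm, so Country B would not mix.
So the proposed profile is not a Nash equilibrium.

No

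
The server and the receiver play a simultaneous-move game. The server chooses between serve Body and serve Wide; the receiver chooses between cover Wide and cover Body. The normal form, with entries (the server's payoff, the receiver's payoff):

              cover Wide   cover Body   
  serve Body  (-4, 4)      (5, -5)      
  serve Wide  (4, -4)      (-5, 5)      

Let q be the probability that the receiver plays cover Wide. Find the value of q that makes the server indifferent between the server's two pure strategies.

For the server to be willing to mix, the server must be indifferent between serve Body and serve Wide, which pins down the receiver's mix.
  the server's payoff from serve Body: q·(-4) + (1−q)·5 = -9q + 5
  the server's payoff from serve Wide: q·4 + (1−q)·(-5) = 9q - 5
  -9q + 5 = 9q - 5  ⇒  -18q = -10  ⇒  q = 5/9.

q = 5/9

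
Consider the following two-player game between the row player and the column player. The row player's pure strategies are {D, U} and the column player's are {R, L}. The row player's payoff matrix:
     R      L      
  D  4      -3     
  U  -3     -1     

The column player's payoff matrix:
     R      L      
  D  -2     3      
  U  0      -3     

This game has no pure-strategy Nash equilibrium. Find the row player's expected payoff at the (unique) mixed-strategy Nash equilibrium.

In a mixed equilibrium the row player is indifferent between D and U; this condition fixes q.
  the row player's expected payoff from D: q·4 + (1−q)·(-3) = 7q - 3
  the row player's expected payoff from U: q·(-3) + (1−q)·(-1) = -2q - 1
  7q - 3 = -2q - 1  ⇒  9q = 2  ⇒  q = 2/9.
At equilibrium the row player is indifferent across rows, so the row player's payoff equals the payoff from D: (2/9)·4 + (7/9)·(-3) = -13/9.

-13/9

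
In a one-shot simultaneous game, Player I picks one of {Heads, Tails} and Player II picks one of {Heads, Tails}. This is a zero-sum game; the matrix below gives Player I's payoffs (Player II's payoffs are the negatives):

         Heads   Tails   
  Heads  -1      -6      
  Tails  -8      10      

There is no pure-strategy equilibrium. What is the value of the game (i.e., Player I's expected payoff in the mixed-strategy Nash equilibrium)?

For Player I to be willing to mix, Player I must be indifferent between Heads and Tails, which pins down Player II's mix.
  Player I's expected payoff from Heads: q·(-1) + (1−q)·(-6) = 5q - 6
  Player I's expected payoff from Tails: q·(-8) + (1−q)·10 = -18q + 10
  5q - 6 = -18q + 10  ⇒  23q = 16  ⇒  q = 16/23.
The value is Player I's expected payoff against this mix (using Heads): (16/23)·(-1) + (7/23)·(-6) = -58/23.

v = -58/23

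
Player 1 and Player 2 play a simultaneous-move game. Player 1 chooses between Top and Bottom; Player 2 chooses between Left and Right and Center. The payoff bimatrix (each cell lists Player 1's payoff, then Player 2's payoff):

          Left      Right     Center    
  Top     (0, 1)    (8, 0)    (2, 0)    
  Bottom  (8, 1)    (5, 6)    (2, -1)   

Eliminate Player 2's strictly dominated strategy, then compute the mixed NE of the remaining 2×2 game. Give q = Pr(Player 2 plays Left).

q = 3/11

Player 2's strategy Center is strictly dominated by Left: 1 > 0 and 1 > -1. Eliminate Center.
Player 1's indifference between Top and Bottom determines Player 2's mixing probability q:
  Player 1's payoff to Top: q·0 + (1−q)·8 = -8q + 8
  Player 1's payoff to Bottom: q·8 + (1−q)·5 = 3q + 5
  -8q + 8 = 3q + 5  ⇒  -11q = -3  ⇒  q = 3/11.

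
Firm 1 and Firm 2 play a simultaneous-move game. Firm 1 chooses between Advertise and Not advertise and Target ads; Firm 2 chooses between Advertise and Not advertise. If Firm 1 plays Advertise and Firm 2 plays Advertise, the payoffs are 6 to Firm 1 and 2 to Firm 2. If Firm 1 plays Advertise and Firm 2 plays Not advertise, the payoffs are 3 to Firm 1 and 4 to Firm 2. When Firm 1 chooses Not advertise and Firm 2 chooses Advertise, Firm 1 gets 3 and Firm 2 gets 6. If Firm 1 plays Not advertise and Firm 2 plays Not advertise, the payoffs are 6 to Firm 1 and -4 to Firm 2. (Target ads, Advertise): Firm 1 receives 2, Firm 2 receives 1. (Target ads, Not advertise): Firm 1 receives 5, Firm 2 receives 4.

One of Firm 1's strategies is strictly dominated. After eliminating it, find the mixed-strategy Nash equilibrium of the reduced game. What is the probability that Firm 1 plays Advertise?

Firm 1's strategy Target ads is strictly dominated by Not advertise: 3 > 2 and 6 > 5. Eliminate Target ads.
In a mixed equilibrium Firm 2 is indifferent between Advertise and Not advertise; this condition fixes p.
  Firm 2's payoff to Advertise: p·2 + (1−p)·6 = -4p + 6
  Firm 2's payoff to Not advertise: p·4 + (1−p)·(-4) = 8p - 4
  -4p + 6 = 8p - 4  ⇒  -12p = -10  ⇒  p = 5/6.

p = 5/6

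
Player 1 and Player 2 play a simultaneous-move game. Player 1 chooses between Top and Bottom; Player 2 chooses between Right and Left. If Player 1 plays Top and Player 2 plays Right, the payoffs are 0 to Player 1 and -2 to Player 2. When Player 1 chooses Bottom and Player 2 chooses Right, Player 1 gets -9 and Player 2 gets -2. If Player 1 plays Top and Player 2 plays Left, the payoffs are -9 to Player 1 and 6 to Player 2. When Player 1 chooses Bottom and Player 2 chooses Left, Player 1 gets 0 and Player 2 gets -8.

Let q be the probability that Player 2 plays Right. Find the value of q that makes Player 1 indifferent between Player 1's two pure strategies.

For Player 1 to be willing to mix, Player 1 must be indifferent between Top and Bottom, which pins down Player 2's mix.
  Player 1's payoff to Top: q·0 + (1−q)·(-9) = 9q - 9
  Player 1's payoff to Bottom: q·(-9) + (1−q)·0 = -9q
  9q - 9 = -9q  ⇒  18q = 9  ⇒  q = 1/2.

q = 1/2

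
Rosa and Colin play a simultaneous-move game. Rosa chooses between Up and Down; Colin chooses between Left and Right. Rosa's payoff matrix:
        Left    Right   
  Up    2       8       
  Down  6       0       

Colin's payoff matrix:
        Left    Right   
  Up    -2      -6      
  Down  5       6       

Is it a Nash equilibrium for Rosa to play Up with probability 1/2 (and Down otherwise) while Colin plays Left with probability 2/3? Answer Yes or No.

Given Rosa's mix p = 1/2, Colin's payoff from Left is 3/2 but from Right is 0. Colin strictly prefers Left, so Colin would not mix.
So the proposed profile is not a Nash equilibrium.

No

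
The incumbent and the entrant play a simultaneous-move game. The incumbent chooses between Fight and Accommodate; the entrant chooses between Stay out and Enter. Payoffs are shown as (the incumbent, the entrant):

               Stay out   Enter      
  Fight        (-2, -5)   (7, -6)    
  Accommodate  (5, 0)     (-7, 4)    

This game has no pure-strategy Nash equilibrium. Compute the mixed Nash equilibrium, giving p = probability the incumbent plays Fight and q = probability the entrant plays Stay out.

The incumbent's mix must leave the entrant indifferent between Stay out and Enter.
  the entrant's expected payoff from Stay out: p·(-5) + (1−p)·0 = -5p
  the entrant's expected payoff from Enter: p·(-6) + (1−p)·4 = -10p + 4
  -5p = -10p + 4  ⇒  5p = 4  ⇒  p = 4/5.
In a mixed equilibrium the incumbent is indifferent between Fight and Accommodate; this condition fixes q.
  the incumbent's payoff to Fight: q·(-2) + (1−q)·7 = -9q + 7
  the incumbent's payoff to Accommodate: q·5 + (1−q)·(-7) = 12q - 7
  -9q + 7 = 12q - 7  ⇒  -21q = -14  ⇒  q = 2/3.

p = 4/5, q = 2/3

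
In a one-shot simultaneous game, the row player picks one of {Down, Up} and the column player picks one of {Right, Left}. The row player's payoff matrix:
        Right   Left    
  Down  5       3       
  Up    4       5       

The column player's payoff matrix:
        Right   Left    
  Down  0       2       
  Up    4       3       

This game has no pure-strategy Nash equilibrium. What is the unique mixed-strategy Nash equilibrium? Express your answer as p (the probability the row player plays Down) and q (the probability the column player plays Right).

The row player's mix must leave the column player indifferent between Right and Left.
  the column player's payoff from Right: p·0 + (1−p)·4 = -4p + 4
  the column player's payoff from Left: p·2 + (1−p)·3 = -p + 3
  -4p + 4 = -p + 3  ⇒  -3p = -1  ⇒  p = 1/3.
The row player's indifference between Down and Up determines the column player's mixing probability q:
  the row player's payoff to Down: q·5 + (1−q)·3 = 2q + 3
  the row player's payoff to Up: q·4 + (1−q)·5 = -q + 5
  2q + 3 = -q + 5  ⇒  3q = 2  ⇒  q = 2/3.

p = 1/3, q = 2/3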